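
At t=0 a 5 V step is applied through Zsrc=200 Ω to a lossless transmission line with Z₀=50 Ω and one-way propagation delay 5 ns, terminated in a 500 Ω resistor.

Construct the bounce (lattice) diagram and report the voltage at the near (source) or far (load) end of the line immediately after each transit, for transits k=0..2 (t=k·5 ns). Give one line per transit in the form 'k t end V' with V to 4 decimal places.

0 0 source 1.0000
1 5 load 1.8182
2 10 source 2.3091

Γ_L=0.818182, Γ_S=0.600000; launch V₁=5·50/250=1.000000
k=0 src: V=1.0000
k=1 load: inc=1.000000, refl=1.000000·0.818182=0.8182; V=0.000000+1.000000+0.818182=1.8182
k=2 src: inc=0.818182, refl=0.818182·0.600000=0.4909; V=1.000000+0.818182+0.490909=2.3091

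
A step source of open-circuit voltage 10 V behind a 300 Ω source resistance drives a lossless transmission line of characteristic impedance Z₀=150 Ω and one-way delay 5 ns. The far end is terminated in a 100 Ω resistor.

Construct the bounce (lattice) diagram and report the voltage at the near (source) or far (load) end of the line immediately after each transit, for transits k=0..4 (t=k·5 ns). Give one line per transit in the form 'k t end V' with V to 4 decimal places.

Γ_L=-0.200000, Γ_S=0.333333; launch V₁=10·150/450=3.333333
k=0 src: V=3.3333
k=1 load: inc=3.333333, refl=3.333333·-0.200000=-0.6667; V=0.000000+3.333333+-0.666667=2.6667
k=2 src: inc=-0.666667, refl=-0.666667·0.333333=-0.2222; V=3.333333+-0.666667+-0.222222=2.4444
k=3 load: inc=-0.222222, refl=-0.222222·-0.200000=0.0444; V=2.666667+-0.222222+0.044444=2.4889
k=4 src: inc=0.044444, refl=0.044444·0.333333=0.0148; V=2.444444+0.044444+0.014815=2.5037

0 0 source 3.3333
1 5 load 2.6667
2 10 source 2.4444
3 15 load 2.4889
4 20 source 2.5037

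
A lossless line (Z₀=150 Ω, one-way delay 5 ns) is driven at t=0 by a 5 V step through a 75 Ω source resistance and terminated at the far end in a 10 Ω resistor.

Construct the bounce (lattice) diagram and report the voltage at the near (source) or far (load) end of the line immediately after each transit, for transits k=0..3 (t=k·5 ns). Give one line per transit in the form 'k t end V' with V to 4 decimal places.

Γ_L=-0.875000, Γ_S=-0.333333; launch V₁=5·150/225=3.333333
k=0 src: V=3.3333
k=1 load: inc=3.333333, refl=3.333333·-0.875000=-2.9167; V=0.000000+3.333333+-2.916667=0.4167
k=2 src: inc=-2.916667, refl=-2.916667·-0.333333=0.9722; V=3.333333+-2.916667+0.972222=1.3889
k=3 load: inc=0.972222, refl=0.972222·-0.875000=-0.8507; V=0.416667+0.972222+-0.850694=0.5382

0 0 source 3.3333
1 5 load 0.4167
2 10 source 1.3889
3 15 load 0.5382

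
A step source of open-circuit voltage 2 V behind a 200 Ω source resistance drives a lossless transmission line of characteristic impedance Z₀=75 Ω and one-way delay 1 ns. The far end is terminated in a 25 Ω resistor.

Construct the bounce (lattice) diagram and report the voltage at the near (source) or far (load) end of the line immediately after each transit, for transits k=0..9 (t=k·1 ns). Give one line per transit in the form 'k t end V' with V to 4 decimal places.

0 0 source 0.5455
1 1 load 0.2727
2 2 source 0.1488
3 3 load 0.2107
4 4 source 0.2389
5 5 load 0.2248
6 6 source 0.2184
7 7 load 0.2216
8 8 source 0.2231
9 9 load 0.2224

Γ_L=-0.500000, Γ_S=0.454545; launch V₁=2·75/275=0.545455
k=0 src: V=0.5455
k=1 load: inc=0.545455, refl=0.545455·-0.500000=-0.2727; V=0.000000+0.545455+-0.272727=0.2727
k=2 src: inc=-0.272727, refl=-0.272727·0.454545=-0.1240; V=0.545455+-0.272727+-0.123967=0.1488
k=3 load: inc=-0.123967, refl=-0.123967·-0.500000=0.0620; V=0.272727+-0.123967+0.061983=0.2107
k=4 src: inc=0.061983, refl=0.061983·0.454545=0.0282; V=0.148760+0.061983+0.028174=0.2389
k=5 load: inc=0.028174, refl=0.028174·-0.500000=-0.0141; V=0.210744+0.028174+-0.014087=0.2248
k=6 src: inc=-0.014087, refl=-0.014087·0.454545=-0.0064; V=0.238918+-0.014087+-0.006403=0.2184
k=7 load: inc=-0.006403, refl=-0.006403·-0.500000=0.0032; V=0.224831+-0.006403+0.003202=0.2216
k=8 src: inc=0.003202, refl=0.003202·0.454545=0.0015; V=0.218428+0.003202+0.001455=0.2231
k=9 load: inc=0.001455, refl=0.001455·-0.500000=-0.0007; V=0.221629+0.001455+-0.000728=0.2224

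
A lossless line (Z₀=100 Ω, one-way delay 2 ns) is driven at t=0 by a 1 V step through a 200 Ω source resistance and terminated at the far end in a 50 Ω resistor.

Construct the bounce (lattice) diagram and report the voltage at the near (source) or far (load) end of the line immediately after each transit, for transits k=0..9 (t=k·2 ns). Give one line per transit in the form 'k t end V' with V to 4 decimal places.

0 0 source 0.3333
1 2 load 0.2222
2 4 source 0.1852
3 6 load 0.1975
4 8 source 0.2016
5 10 load 0.2003
6 12 source 0.1998
7 14 load 0.2000
8 16 source 0.2000
9 18 load 0.2000

Γ_L=-0.333333, Γ_S=0.333333; launch V₁=1·100/300=0.333333
k=0 src: V=0.3333
k=1 load: inc=0.333333, refl=0.333333·-0.333333=-0.1111; V=0.000000+0.333333+-0.111111=0.2222
k=2 src: inc=-0.111111, refl=-0.111111·0.333333=-0.0370; V=0.333333+-0.111111+-0.037037=0.1852
k=3 load: inc=-0.037037, refl=-0.037037·-0.333333=0.0123; V=0.222222+-0.037037+0.012346=0.1975
k=4 src: inc=0.012346, refl=0.012346·0.333333=0.0041; V=0.185185+0.012346+0.004115=0.2016
k=5 load: inc=0.004115, refl=0.004115·-0.333333=-0.0014; V=0.197531+0.004115+-0.001372=0.2003
k=6 src: inc=-0.001372, refl=-0.001372·0.333333=-0.0005; V=0.201646+-0.001372+-0.000457=0.1998
k=7 load: inc=-0.000457, refl=-0.000457·-0.333333=0.0002; V=0.200274+-0.000457+0.000152=0.2000
k=8 src: inc=0.000152, refl=0.000152·0.333333=0.0001; V=0.199817+0.000152+0.000051=0.2000
k=9 load: inc=0.000051, refl=0.000051·-0.333333=-0.0000; V=0.199970+0.000051+-0.000017=0.2000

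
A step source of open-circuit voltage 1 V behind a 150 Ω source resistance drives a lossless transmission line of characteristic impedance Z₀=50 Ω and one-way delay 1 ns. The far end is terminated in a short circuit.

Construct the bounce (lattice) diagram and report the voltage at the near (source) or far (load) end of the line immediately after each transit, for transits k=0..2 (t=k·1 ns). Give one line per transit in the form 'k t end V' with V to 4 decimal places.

0 0 source 0.2500
1 1 load 0.0000
2 2 source -0.1250

Γ_L=-1.000000, Γ_S=0.500000; launch V₁=1·50/200=0.250000
k=0 src: V=0.2500
k=1 load: inc=0.250000, refl=0.250000·-1.000000=-0.2500; V=0.000000+0.250000+-0.250000=0.0000
k=2 src: inc=-0.250000, refl=-0.250000·0.500000=-0.1250; V=0.250000+-0.250000+-0.125000=-0.1250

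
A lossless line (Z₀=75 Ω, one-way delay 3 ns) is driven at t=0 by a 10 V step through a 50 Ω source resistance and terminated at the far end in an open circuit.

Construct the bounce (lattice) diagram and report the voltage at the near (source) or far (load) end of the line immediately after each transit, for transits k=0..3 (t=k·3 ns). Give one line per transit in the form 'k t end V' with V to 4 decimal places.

Γ_L=1.000000, Γ_S=-0.200000; launch V₁=10·75/125=6.000000
k=0 src: V=6.0000
k=1 load: inc=6.000000, refl=6.000000·1.000000=6.0000; V=0.000000+6.000000+6.000000=12.0000
k=2 src: inc=6.000000, refl=6.000000·-0.200000=-1.2000; V=6.000000+6.000000+-1.200000=10.8000
k=3 load: inc=-1.200000, refl=-1.200000·1.000000=-1.2000; V=12.000000+-1.200000+-1.200000=9.6000

0 0 source 6.0000
1 3 load 12.0000
2 6 source 10.8000
3 9 load 9.6000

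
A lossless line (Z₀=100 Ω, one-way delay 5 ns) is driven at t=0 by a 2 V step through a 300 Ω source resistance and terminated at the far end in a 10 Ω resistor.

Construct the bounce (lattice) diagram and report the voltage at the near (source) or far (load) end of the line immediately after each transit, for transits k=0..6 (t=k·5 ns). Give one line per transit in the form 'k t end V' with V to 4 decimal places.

0 0 source 0.5000
1 5 load 0.0909
2 10 source -0.1136
3 15 load 0.0537
4 20 source 0.1374
5 25 load 0.0689
6 30 source 0.0347

Γ_L=-0.818182, Γ_S=0.500000; launch V₁=2·100/400=0.500000
k=0 src: V=0.5000
k=1 load: inc=0.500000, refl=0.500000·-0.818182=-0.4091; V=0.000000+0.500000+-0.409091=0.0909
k=2 src: inc=-0.409091, refl=-0.409091·0.500000=-0.2045; V=0.500000+-0.409091+-0.204545=-0.1136
k=3 load: inc=-0.204545, refl=-0.204545·-0.818182=0.1674; V=0.090909+-0.204545+0.167355=0.0537
k=4 src: inc=0.167355, refl=0.167355·0.500000=0.0837; V=-0.113636+0.167355+0.083678=0.1374
k=5 load: inc=0.083678, refl=0.083678·-0.818182=-0.0685; V=0.053719+0.083678+-0.068464=0.0689
k=6 src: inc=-0.068464, refl=-0.068464·0.500000=-0.0342; V=0.137397+-0.068464+-0.034232=0.0347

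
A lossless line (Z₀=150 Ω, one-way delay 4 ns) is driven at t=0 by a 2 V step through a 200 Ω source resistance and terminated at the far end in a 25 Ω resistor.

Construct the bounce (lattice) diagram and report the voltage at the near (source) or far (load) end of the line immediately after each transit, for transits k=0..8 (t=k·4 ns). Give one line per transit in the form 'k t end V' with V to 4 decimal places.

0 0 source 0.8571
1 4 load 0.2449
2 8 source 0.1574
3 12 load 0.2199
4 16 source 0.2288
5 20 load 0.2225
6 24 source 0.2215
7 28 load 0.2222
8 32 source 0.2223

Γ_L=-0.714286, Γ_S=0.142857; launch V₁=2·150/350=0.857143
k=0 src: V=0.8571
k=1 load: inc=0.857143, refl=0.857143·-0.714286=-0.6122; V=0.000000+0.857143+-0.612245=0.2449
k=2 src: inc=-0.612245, refl=-0.612245·0.142857=-0.0875; V=0.857143+-0.612245+-0.087464=0.1574
k=3 load: inc=-0.087464, refl=-0.087464·-0.714286=0.0625; V=0.244898+-0.087464+0.062474=0.2199
k=4 src: inc=0.062474, refl=0.062474·0.142857=0.0089; V=0.157434+0.062474+0.008925=0.2288
k=5 load: inc=0.008925, refl=0.008925·-0.714286=-0.0064; V=0.219908+0.008925+-0.006375=0.2225
k=6 src: inc=-0.006375, refl=-0.006375·0.142857=-0.0009; V=0.228833+-0.006375+-0.000911=0.2215
k=7 load: inc=-0.000911, refl=-0.000911·-0.714286=0.0007; V=0.222458+-0.000911+0.000650=0.2222
k=8 src: inc=0.000650, refl=0.000650·0.142857=0.0001; V=0.221548+0.000650+0.000093=0.2223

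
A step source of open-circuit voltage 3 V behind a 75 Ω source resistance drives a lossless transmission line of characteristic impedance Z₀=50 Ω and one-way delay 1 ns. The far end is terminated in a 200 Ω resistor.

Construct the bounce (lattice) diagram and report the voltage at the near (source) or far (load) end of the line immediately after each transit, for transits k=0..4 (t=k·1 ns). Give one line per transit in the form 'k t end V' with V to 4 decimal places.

0 0 source 1.2000
1 1 load 1.9200
2 2 source 2.0640
3 3 load 2.1504
4 4 source 2.1677

Γ_L=0.600000, Γ_S=0.200000; launch V₁=3·50/125=1.200000
k=0 src: V=1.2000
k=1 load: inc=1.200000, refl=1.200000·0.600000=0.7200; V=0.000000+1.200000+0.720000=1.9200
k=2 src: inc=0.720000, refl=0.720000·0.200000=0.1440; V=1.200000+0.720000+0.144000=2.0640
k=3 load: inc=0.144000, refl=0.144000·0.600000=0.0864; V=1.920000+0.144000+0.086400=2.1504
k=4 src: inc=0.086400, refl=0.086400·0.200000=0.0173; V=2.064000+0.086400+0.017280=2.1677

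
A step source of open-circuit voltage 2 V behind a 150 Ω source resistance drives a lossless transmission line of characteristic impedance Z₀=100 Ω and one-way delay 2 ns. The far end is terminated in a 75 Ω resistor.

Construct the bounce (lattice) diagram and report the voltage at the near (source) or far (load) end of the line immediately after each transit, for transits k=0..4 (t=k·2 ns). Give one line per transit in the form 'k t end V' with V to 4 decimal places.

Γ_L=-0.142857, Γ_S=0.200000; launch V₁=2·100/250=0.800000
k=0 src: V=0.8000
k=1 load: inc=0.800000, refl=0.800000·-0.142857=-0.1143; V=0.000000+0.800000+-0.114286=0.6857
k=2 src: inc=-0.114286, refl=-0.114286·0.200000=-0.0229; V=0.800000+-0.114286+-0.022857=0.6629
k=3 load: inc=-0.022857, refl=-0.022857·-0.142857=0.0033; V=0.685714+-0.022857+0.003265=0.6661
k=4 src: inc=0.003265, refl=0.003265·0.200000=0.0007; V=0.662857+0.003265+0.000653=0.6668

0 0 source 0.8000
1 2 load 0.6857
2 4 source 0.6629
3 6 load 0.6661
4 8 source 0.6668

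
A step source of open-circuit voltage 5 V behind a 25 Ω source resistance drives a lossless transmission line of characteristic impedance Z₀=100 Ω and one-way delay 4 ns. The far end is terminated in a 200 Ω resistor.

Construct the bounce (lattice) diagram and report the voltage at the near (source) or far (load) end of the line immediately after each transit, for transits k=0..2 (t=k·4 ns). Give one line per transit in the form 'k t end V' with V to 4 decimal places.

Γ_L=0.333333, Γ_S=-0.600000; launch V₁=5·100/125=4.000000
k=0 src: V=4.0000
k=1 load: inc=4.000000, refl=4.000000·0.333333=1.3333; V=0.000000+4.000000+1.333333=5.3333
k=2 src: inc=1.333333, refl=1.333333·-0.600000=-0.8000; V=4.000000+1.333333+-0.800000=4.5333

0 0 source 4.0000
1 4 load 5.3333
2 8 source 4.5333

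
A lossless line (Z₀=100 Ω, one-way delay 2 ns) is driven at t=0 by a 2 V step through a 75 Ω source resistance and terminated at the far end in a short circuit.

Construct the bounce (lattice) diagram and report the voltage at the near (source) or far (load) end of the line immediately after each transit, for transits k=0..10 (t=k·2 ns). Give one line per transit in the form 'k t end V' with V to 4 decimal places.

0 0 source 1.1429
1 2 load 0.0000
2 4 source 0.1633
3 6 load 0.0000
4 8 source 0.0233
5 10 load 0.0000
6 12 source 0.0033
7 14 load 0.0000
8 16 source 0.0005
9 18 load 0.0000
10 20 source 0.0001

Γ_L=-1.000000, Γ_S=-0.142857; launch V₁=2·100/175=1.142857
k=0 src: V=1.1429
k=1 load: inc=1.142857, refl=1.142857·-1.000000=-1.1429; V=0.000000+1.142857+-1.142857=0.0000
k=2 src: inc=-1.142857, refl=-1.142857·-0.142857=0.1633; V=1.142857+-1.142857+0.163265=0.1633
k=3 load: inc=0.163265, refl=0.163265·-1.000000=-0.1633; V=0.000000+0.163265+-0.163265=0.0000
k=4 src: inc=-0.163265, refl=-0.163265·-0.142857=0.0233; V=0.163265+-0.163265+0.023324=0.0233
k=5 load: inc=0.023324, refl=0.023324·-1.000000=-0.0233; V=0.000000+0.023324+-0.023324=0.0000
k=6 src: inc=-0.023324, refl=-0.023324·-0.142857=0.0033; V=0.023324+-0.023324+0.003332=0.0033
k=7 load: inc=0.003332, refl=0.003332·-1.000000=-0.0033; V=0.000000+0.003332+-0.003332=0.0000
k=8 src: inc=-0.003332, refl=-0.003332·-0.142857=0.0005; V=0.003332+-0.003332+0.000476=0.0005
k=9 load: inc=0.000476, refl=0.000476·-1.000000=-0.0005; V=0.000000+0.000476+-0.000476=0.0000
k=10 src: inc=-0.000476, refl=-0.000476·-0.142857=0.0001; V=0.000476+-0.000476+0.000068=0.0001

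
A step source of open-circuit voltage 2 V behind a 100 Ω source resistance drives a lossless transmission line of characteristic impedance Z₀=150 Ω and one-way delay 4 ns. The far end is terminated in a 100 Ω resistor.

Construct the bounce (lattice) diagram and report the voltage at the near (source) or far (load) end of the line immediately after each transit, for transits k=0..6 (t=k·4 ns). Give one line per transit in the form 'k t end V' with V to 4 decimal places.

Γ_L=-0.200000, Γ_S=-0.200000; launch V₁=2·150/250=1.200000
k=0 src: V=1.2000
k=1 load: inc=1.200000, refl=1.200000·-0.200000=-0.2400; V=0.000000+1.200000+-0.240000=0.9600
k=2 src: inc=-0.240000, refl=-0.240000·-0.200000=0.0480; V=1.200000+-0.240000+0.048000=1.0080
k=3 load: inc=0.048000, refl=0.048000·-0.200000=-0.0096; V=0.960000+0.048000+-0.009600=0.9984
k=4 src: inc=-0.009600, refl=-0.009600·-0.200000=0.0019; V=1.008000+-0.009600+0.001920=1.0003
k=5 load: inc=0.001920, refl=0.001920·-0.200000=-0.0004; V=0.998400+0.001920+-0.000384=0.9999
k=6 src: inc=-0.000384, refl=-0.000384·-0.200000=0.0001; V=1.000320+-0.000384+0.000077=1.0000

0 0 source 1.2000
1 4 load 0.9600
2 8 source 1.0080
3 12 load 0.9984
4 16 source 1.0003
5 20 load 0.9999
6 24 source 1.0000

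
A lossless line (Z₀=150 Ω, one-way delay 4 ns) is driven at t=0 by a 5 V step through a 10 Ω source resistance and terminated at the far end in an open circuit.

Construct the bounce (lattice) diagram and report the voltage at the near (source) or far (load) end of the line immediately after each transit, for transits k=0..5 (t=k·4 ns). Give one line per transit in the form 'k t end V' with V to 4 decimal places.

0 0 source 4.6875
1 4 load 9.3750
2 8 source 5.2734
3 12 load 1.1719
4 16 source 4.7607
5 20 load 8.3496

Γ_L=1.000000, Γ_S=-0.875000; launch V₁=5·150/160=4.687500
k=0 src: V=4.6875
k=1 load: inc=4.687500, refl=4.687500·1.000000=4.6875; V=0.000000+4.687500+4.687500=9.3750
k=2 src: inc=4.687500, refl=4.687500·-0.875000=-4.1016; V=4.687500+4.687500+-4.101562=5.2734
k=3 load: inc=-4.101562, refl=-4.101562·1.000000=-4.1016; V=9.375000+-4.101562+-4.101562=1.1719
k=4 src: inc=-4.101562, refl=-4.101562·-0.875000=3.5889; V=5.273438+-4.101562+3.588867=4.7607
k=5 load: inc=3.588867, refl=3.588867·1.000000=3.5889; V=1.171875+3.588867+3.588867=8.3496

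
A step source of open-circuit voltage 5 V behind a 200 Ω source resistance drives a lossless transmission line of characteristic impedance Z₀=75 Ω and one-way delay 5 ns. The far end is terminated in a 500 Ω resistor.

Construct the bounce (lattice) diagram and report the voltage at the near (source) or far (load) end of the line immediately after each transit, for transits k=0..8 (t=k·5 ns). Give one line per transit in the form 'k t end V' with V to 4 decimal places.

Γ_L=0.739130, Γ_S=0.454545; launch V₁=5·75/275=1.363636
k=0 src: V=1.3636
k=1 load: inc=1.363636, refl=1.363636·0.739130=1.0079; V=0.000000+1.363636+1.007905=2.3715
k=2 src: inc=1.007905, refl=1.007905·0.454545=0.4581; V=1.363636+1.007905+0.458139=2.8297
k=3 load: inc=0.458139, refl=0.458139·0.739130=0.3386; V=2.371542+0.458139+0.338624=3.1683
k=4 src: inc=0.338624, refl=0.338624·0.454545=0.1539; V=2.829680+0.338624+0.153920=3.3222
k=5 load: inc=0.153920, refl=0.153920·0.739130=0.1138; V=3.168304+0.153920+0.113767=3.4360
k=6 src: inc=0.113767, refl=0.113767·0.454545=0.0517; V=3.322225+0.113767+0.051712=3.4877
k=7 load: inc=0.051712, refl=0.051712·0.739130=0.0382; V=3.435992+0.051712+0.038222=3.5259
k=8 src: inc=0.038222, refl=0.038222·0.454545=0.0174; V=3.487704+0.038222+0.017374=3.5433

0 0 source 1.3636
1 5 load 2.3715
2 10 source 2.8297
3 15 load 3.1683
4 20 source 3.3222
5 25 load 3.4360
6 30 source 3.4877
7 35 load 3.5259
8 40 source 3.5433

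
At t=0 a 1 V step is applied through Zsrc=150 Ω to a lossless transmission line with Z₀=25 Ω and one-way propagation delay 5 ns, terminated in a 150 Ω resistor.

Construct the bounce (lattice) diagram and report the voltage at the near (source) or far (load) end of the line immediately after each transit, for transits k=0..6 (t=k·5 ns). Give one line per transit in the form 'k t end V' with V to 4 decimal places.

0 0 source 0.1429
1 5 load 0.2449
2 10 source 0.3178
3 15 load 0.3698
4 20 source 0.4070
5 25 load 0.4336
6 30 source 0.4526

Γ_L=0.714286, Γ_S=0.714286; launch V₁=1·25/175=0.142857
k=0 src: V=0.1429
k=1 load: inc=0.142857, refl=0.142857·0.714286=0.1020; V=0.000000+0.142857+0.102041=0.2449
k=2 src: inc=0.102041, refl=0.102041·0.714286=0.0729; V=0.142857+0.102041+0.072886=0.3178
k=3 load: inc=0.072886, refl=0.072886·0.714286=0.0521; V=0.244898+0.072886+0.052062=0.3698
k=4 src: inc=0.052062, refl=0.052062·0.714286=0.0372; V=0.317784+0.052062+0.037187=0.4070
k=5 load: inc=0.037187, refl=0.037187·0.714286=0.0266; V=0.369846+0.037187+0.026562=0.4336
k=6 src: inc=0.026562, refl=0.026562·0.714286=0.0190; V=0.407033+0.026562+0.018973=0.4526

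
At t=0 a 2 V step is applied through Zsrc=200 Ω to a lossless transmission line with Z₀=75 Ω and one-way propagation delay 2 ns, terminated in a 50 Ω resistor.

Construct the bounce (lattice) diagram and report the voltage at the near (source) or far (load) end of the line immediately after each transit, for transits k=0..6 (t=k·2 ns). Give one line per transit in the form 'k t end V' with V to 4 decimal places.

Γ_L=-0.200000, Γ_S=0.454545; launch V₁=2·75/275=0.545455
k=0 src: V=0.5455
k=1 load: inc=0.545455, refl=0.545455·-0.200000=-0.1091; V=0.000000+0.545455+-0.109091=0.4364
k=2 src: inc=-0.109091, refl=-0.109091·0.454545=-0.0496; V=0.545455+-0.109091+-0.049587=0.3868
k=3 load: inc=-0.049587, refl=-0.049587·-0.200000=0.0099; V=0.436364+-0.049587+0.009917=0.3967
k=4 src: inc=0.009917, refl=0.009917·0.454545=0.0045; V=0.386777+0.009917+0.004508=0.4012
k=5 load: inc=0.004508, refl=0.004508·-0.200000=-0.0009; V=0.396694+0.004508+-0.000902=0.4003
k=6 src: inc=-0.000902, refl=-0.000902·0.454545=-0.0004; V=0.401202+-0.000902+-0.000410=0.3999

0 0 source 0.5455
1 2 load 0.4364
2 4 source 0.3868
3 6 load 0.3967
4 8 source 0.4012
5 10 load 0.4003
6 12 source 0.3999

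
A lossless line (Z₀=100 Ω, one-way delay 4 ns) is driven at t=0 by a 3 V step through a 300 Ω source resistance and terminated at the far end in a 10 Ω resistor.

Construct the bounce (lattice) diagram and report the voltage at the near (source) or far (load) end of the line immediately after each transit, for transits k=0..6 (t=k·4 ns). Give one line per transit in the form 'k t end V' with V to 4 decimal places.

0 0 source 0.7500
1 4 load 0.1364
2 8 source -0.1705
3 12 load 0.0806
4 16 source 0.2061
5 20 load 0.1034
6 24 source 0.0521

Γ_L=-0.818182, Γ_S=0.500000; launch V₁=3·100/400=0.750000
k=0 src: V=0.7500
k=1 load: inc=0.750000, refl=0.750000·-0.818182=-0.6136; V=0.000000+0.750000+-0.613636=0.1364
k=2 src: inc=-0.613636, refl=-0.613636·0.500000=-0.3068; V=0.750000+-0.613636+-0.306818=-0.1705
k=3 load: inc=-0.306818, refl=-0.306818·-0.818182=0.2510; V=0.136364+-0.306818+0.251033=0.0806
k=4 src: inc=0.251033, refl=0.251033·0.500000=0.1255; V=-0.170455+0.251033+0.125517=0.2061
k=5 load: inc=0.125517, refl=0.125517·-0.818182=-0.1027; V=0.080579+0.125517+-0.102695=0.1034
k=6 src: inc=-0.102695, refl=-0.102695·0.500000=-0.0513; V=0.206095+-0.102695+-0.051348=0.0521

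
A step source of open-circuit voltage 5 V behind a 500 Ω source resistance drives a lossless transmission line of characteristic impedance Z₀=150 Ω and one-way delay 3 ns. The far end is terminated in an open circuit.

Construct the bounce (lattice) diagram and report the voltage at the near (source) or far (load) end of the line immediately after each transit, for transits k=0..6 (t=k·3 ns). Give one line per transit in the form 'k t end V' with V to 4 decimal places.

0 0 source 1.1538
1 3 load 2.3077
2 6 source 2.9290
3 9 load 3.5503
4 12 source 3.8848
5 15 load 4.2194
6 18 source 4.3995

Γ_L=1.000000, Γ_S=0.538462; launch V₁=5·150/650=1.153846
k=0 src: V=1.1538
k=1 load: inc=1.153846, refl=1.153846·1.000000=1.1538; V=0.000000+1.153846+1.153846=2.3077
k=2 src: inc=1.153846, refl=1.153846·0.538462=0.6213; V=1.153846+1.153846+0.621302=2.9290
k=3 load: inc=0.621302, refl=0.621302·1.000000=0.6213; V=2.307692+0.621302+0.621302=3.5503
k=4 src: inc=0.621302, refl=0.621302·0.538462=0.3345; V=2.928994+0.621302+0.334547=3.8848
k=5 load: inc=0.334547, refl=0.334547·1.000000=0.3345; V=3.550296+0.334547+0.334547=4.2194
k=6 src: inc=0.334547, refl=0.334547·0.538462=0.1801; V=3.884843+0.334547+0.180141=4.3995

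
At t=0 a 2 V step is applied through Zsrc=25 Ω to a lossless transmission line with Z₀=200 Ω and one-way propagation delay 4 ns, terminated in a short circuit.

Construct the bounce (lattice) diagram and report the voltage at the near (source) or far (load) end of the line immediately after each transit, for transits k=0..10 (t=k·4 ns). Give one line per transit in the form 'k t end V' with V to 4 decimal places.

Γ_L=-1.000000, Γ_S=-0.777778; launch V₁=2·200/225=1.777778
k=0 src: V=1.7778
k=1 load: inc=1.777778, refl=1.777778·-1.000000=-1.7778; V=0.000000+1.777778+-1.777778=0.0000
k=2 src: inc=-1.777778, refl=-1.777778·-0.777778=1.3827; V=1.777778+-1.777778+1.382716=1.3827
k=3 load: inc=1.382716, refl=1.382716·-1.000000=-1.3827; V=0.000000+1.382716+-1.382716=0.0000
k=4 src: inc=-1.382716, refl=-1.382716·-0.777778=1.0754; V=1.382716+-1.382716+1.075446=1.0754
k=5 load: inc=1.075446, refl=1.075446·-1.000000=-1.0754; V=0.000000+1.075446+-1.075446=0.0000
k=6 src: inc=-1.075446, refl=-1.075446·-0.777778=0.8365; V=1.075446+-1.075446+0.836458=0.8365
k=7 load: inc=0.836458, refl=0.836458·-1.000000=-0.8365; V=0.000000+0.836458+-0.836458=0.0000
k=8 src: inc=-0.836458, refl=-0.836458·-0.777778=0.6506; V=0.836458+-0.836458+0.650578=0.6506
k=9 load: inc=0.650578, refl=0.650578·-1.000000=-0.6506; V=0.000000+0.650578+-0.650578=0.0000
k=10 src: inc=-0.650578, refl=-0.650578·-0.777778=0.5060; V=0.650578+-0.650578+0.506005=0.5060

0 0 source 1.7778
1 4 load 0.0000
2 8 source 1.3827
3 12 load 0.0000
4 16 source 1.0754
5 20 load 0.0000
6 24 source 0.8365
7 28 load 0.0000
8 32 source 0.6506
9 36 load 0.0000
10 40 source 0.5060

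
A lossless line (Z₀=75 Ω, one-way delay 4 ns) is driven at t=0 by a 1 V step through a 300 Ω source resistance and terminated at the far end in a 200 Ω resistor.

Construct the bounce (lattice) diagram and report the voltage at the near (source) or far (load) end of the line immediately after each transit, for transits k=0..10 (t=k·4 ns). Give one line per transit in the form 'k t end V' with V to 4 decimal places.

Γ_L=0.454545, Γ_S=0.600000; launch V₁=1·75/375=0.200000
k=0 src: V=0.2000
k=1 load: inc=0.200000, refl=0.200000·0.454545=0.0909; V=0.000000+0.200000+0.090909=0.2909
k=2 src: inc=0.090909, refl=0.090909·0.600000=0.0545; V=0.200000+0.090909+0.054545=0.3455
k=3 load: inc=0.054545, refl=0.054545·0.454545=0.0248; V=0.290909+0.054545+0.024793=0.3702
k=4 src: inc=0.024793, refl=0.024793·0.600000=0.0149; V=0.345455+0.024793+0.014876=0.3851
k=5 load: inc=0.014876, refl=0.014876·0.454545=0.0068; V=0.370248+0.014876+0.006762=0.3919
k=6 src: inc=0.006762, refl=0.006762·0.600000=0.0041; V=0.385124+0.006762+0.004057=0.3959
k=7 load: inc=0.004057, refl=0.004057·0.454545=0.0018; V=0.391886+0.004057+0.001844=0.3978
k=8 src: inc=0.001844, refl=0.001844·0.600000=0.0011; V=0.395943+0.001844+0.001106=0.3989
k=9 load: inc=0.001106, refl=0.001106·0.454545=0.0005; V=0.397787+0.001106+0.000503=0.3994
k=10 src: inc=0.000503, refl=0.000503·0.600000=0.0003; V=0.398894+0.000503+0.000302=0.3997

0 0 source 0.2000
1 4 load 0.2909
2 8 source 0.3455
3 12 load 0.3702
4 16 source 0.3851
5 20 load 0.3919
6 24 source 0.3959
7 28 load 0.3978
8 32 source 0.3989
9 36 load 0.3994
10 40 source 0.3997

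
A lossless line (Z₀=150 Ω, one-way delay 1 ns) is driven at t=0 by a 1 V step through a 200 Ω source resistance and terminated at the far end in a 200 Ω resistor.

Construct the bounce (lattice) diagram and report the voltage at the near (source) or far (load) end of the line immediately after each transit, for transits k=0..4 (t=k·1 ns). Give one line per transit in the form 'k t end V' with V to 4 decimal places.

Γ_L=0.142857, Γ_S=0.142857; launch V₁=1·150/350=0.428571
k=0 src: V=0.4286
k=1 load: inc=0.428571, refl=0.428571·0.142857=0.0612; V=0.000000+0.428571+0.061224=0.4898
k=2 src: inc=0.061224, refl=0.061224·0.142857=0.0087; V=0.428571+0.061224+0.008746=0.4985
k=3 load: inc=0.008746, refl=0.008746·0.142857=0.0012; V=0.489796+0.008746+0.001249=0.4998
k=4 src: inc=0.001249, refl=0.001249·0.142857=0.0002; V=0.498542+0.001249+0.000178=0.5000

0 0 source 0.4286
1 1 load 0.4898
2 2 source 0.4985
3 3 load 0.4998
4 4 source 0.5000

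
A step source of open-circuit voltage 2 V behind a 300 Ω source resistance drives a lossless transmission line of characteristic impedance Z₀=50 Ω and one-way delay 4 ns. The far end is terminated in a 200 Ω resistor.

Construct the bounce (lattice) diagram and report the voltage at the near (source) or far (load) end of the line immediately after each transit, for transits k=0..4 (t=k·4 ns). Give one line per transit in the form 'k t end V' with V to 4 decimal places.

Γ_L=0.600000, Γ_S=0.714286; launch V₁=2·50/350=0.285714
k=0 src: V=0.2857
k=1 load: inc=0.285714, refl=0.285714·0.600000=0.1714; V=0.000000+0.285714+0.171429=0.4571
k=2 src: inc=0.171429, refl=0.171429·0.714286=0.1224; V=0.285714+0.171429+0.122449=0.5796
k=3 load: inc=0.122449, refl=0.122449·0.600000=0.0735; V=0.457143+0.122449+0.073469=0.6531
k=4 src: inc=0.073469, refl=0.073469·0.714286=0.0525; V=0.579592+0.073469+0.052478=0.7055

0 0 source 0.2857
1 4 load 0.4571
2 8 source 0.5796
3 12 load 0.6531
4 16 source 0.7055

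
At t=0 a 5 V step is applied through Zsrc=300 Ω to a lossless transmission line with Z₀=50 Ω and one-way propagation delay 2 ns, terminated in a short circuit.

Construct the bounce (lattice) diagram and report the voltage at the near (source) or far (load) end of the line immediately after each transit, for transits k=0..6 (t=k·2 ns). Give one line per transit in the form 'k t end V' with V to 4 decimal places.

0 0 source 0.7143
1 2 load 0.0000
2 4 source -0.5102
3 6 load 0.0000
4 8 source 0.3644
5 10 load 0.0000
6 12 source -0.2603

Γ_L=-1.000000, Γ_S=0.714286; launch V₁=5·50/350=0.714286
k=0 src: V=0.7143
k=1 load: inc=0.714286, refl=0.714286·-1.000000=-0.7143; V=0.000000+0.714286+-0.714286=0.0000
k=2 src: inc=-0.714286, refl=-0.714286·0.714286=-0.5102; V=0.714286+-0.714286+-0.510204=-0.5102
k=3 load: inc=-0.510204, refl=-0.510204·-1.000000=0.5102; V=0.000000+-0.510204+0.510204=0.0000
k=4 src: inc=0.510204, refl=0.510204·0.714286=0.3644; V=-0.510204+0.510204+0.364431=0.3644
k=5 load: inc=0.364431, refl=0.364431·-1.000000=-0.3644; V=0.000000+0.364431+-0.364431=0.0000
k=6 src: inc=-0.364431, refl=-0.364431·0.714286=-0.2603; V=0.364431+-0.364431+-0.260308=-0.2603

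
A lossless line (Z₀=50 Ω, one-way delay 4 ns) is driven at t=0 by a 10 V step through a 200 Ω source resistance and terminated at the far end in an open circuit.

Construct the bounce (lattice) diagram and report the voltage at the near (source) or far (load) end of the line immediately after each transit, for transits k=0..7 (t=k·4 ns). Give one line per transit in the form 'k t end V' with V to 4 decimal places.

0 0 source 2.0000
1 4 load 4.0000
2 8 source 5.2000
3 12 load 6.4000
4 16 source 7.1200
5 20 load 7.8400
6 24 source 8.2720
7 28 load 8.7040

Γ_L=1.000000, Γ_S=0.600000; launch V₁=10·50/250=2.000000
k=0 src: V=2.0000
k=1 load: inc=2.000000, refl=2.000000·1.000000=2.0000; V=0.000000+2.000000+2.000000=4.0000
k=2 src: inc=2.000000, refl=2.000000·0.600000=1.2000; V=2.000000+2.000000+1.200000=5.2000
k=3 load: inc=1.200000, refl=1.200000·1.000000=1.2000; V=4.000000+1.200000+1.200000=6.4000
k=4 src: inc=1.200000, refl=1.200000·0.600000=0.7200; V=5.200000+1.200000+0.720000=7.1200
k=5 load: inc=0.720000, refl=0.720000·1.000000=0.7200; V=6.400000+0.720000+0.720000=7.8400
k=6 src: inc=0.720000, refl=0.720000·0.600000=0.4320; V=7.120000+0.720000+0.432000=8.2720
k=7 load: inc=0.432000, refl=0.432000·1.000000=0.4320; V=7.840000+0.432000+0.432000=8.7040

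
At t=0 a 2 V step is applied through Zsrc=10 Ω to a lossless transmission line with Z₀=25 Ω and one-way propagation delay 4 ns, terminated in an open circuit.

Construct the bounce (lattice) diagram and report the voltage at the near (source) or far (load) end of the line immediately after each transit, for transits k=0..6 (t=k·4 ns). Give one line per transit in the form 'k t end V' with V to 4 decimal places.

Γ_L=1.000000, Γ_S=-0.428571; launch V₁=2·25/35=1.428571
k=0 src: V=1.4286
k=1 load: inc=1.428571, refl=1.428571·1.000000=1.4286; V=0.000000+1.428571+1.428571=2.8571
k=2 src: inc=1.428571, refl=1.428571·-0.428571=-0.6122; V=1.428571+1.428571+-0.612245=2.2449
k=3 load: inc=-0.612245, refl=-0.612245·1.000000=-0.6122; V=2.857143+-0.612245+-0.612245=1.6327
k=4 src: inc=-0.612245, refl=-0.612245·-0.428571=0.2624; V=2.244898+-0.612245+0.262391=1.8950
k=5 load: inc=0.262391, refl=0.262391·1.000000=0.2624; V=1.632653+0.262391+0.262391=2.1574
k=6 src: inc=0.262391, refl=0.262391·-0.428571=-0.1125; V=1.895044+0.262391+-0.112453=2.0450

0 0 source 1.4286
1 4 load 2.8571
2 8 source 2.2449
3 12 load 1.6327
4 16 source 1.8950
5 20 load 2.1574
6 24 source 2.0450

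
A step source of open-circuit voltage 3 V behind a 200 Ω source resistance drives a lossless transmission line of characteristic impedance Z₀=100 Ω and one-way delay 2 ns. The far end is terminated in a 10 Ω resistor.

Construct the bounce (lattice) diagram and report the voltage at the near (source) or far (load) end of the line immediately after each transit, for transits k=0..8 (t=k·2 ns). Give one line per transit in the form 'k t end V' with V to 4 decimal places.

Γ_L=-0.818182, Γ_S=0.333333; launch V₁=3·100/300=1.000000
k=0 src: V=1.0000
k=1 load: inc=1.000000, refl=1.000000·-0.818182=-0.8182; V=0.000000+1.000000+-0.818182=0.1818
k=2 src: inc=-0.818182, refl=-0.818182·0.333333=-0.2727; V=1.000000+-0.818182+-0.272727=-0.0909
k=3 load: inc=-0.272727, refl=-0.272727·-0.818182=0.2231; V=0.181818+-0.272727+0.223140=0.1322
k=4 src: inc=0.223140, refl=0.223140·0.333333=0.0744; V=-0.090909+0.223140+0.074380=0.2066
k=5 load: inc=0.074380, refl=0.074380·-0.818182=-0.0609; V=0.132231+0.074380+-0.060856=0.1458
k=6 src: inc=-0.060856, refl=-0.060856·0.333333=-0.0203; V=0.206612+-0.060856+-0.020285=0.1255
k=7 load: inc=-0.020285, refl=-0.020285·-0.818182=0.0166; V=0.145755+-0.020285+0.016597=0.1421
k=8 src: inc=0.016597, refl=0.016597·0.333333=0.0055; V=0.125470+0.016597+0.005532=0.1476

0 0 source 1.0000
1 2 load 0.1818
2 4 source -0.0909
3 6 load 0.1322
4 8 source 0.2066
5 10 load 0.1458
6 12 source 0.1255
7 14 load 0.1421
8 16 source 0.1476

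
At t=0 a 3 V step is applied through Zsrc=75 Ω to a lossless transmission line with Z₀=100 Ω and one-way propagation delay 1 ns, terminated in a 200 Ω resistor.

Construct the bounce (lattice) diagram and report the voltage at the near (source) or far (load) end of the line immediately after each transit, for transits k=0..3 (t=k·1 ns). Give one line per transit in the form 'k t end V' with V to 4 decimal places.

Γ_L=0.333333, Γ_S=-0.142857; launch V₁=3·100/175=1.714286
k=0 src: V=1.7143
k=1 load: inc=1.714286, refl=1.714286·0.333333=0.5714; V=0.000000+1.714286+0.571429=2.2857
k=2 src: inc=0.571429, refl=0.571429·-0.142857=-0.0816; V=1.714286+0.571429+-0.081633=2.2041
k=3 load: inc=-0.081633, refl=-0.081633·0.333333=-0.0272; V=2.285714+-0.081633+-0.027211=2.1769

0 0 source 1.7143
1 1 load 2.2857
2 2 source 2.2041
3 3 load 2.1769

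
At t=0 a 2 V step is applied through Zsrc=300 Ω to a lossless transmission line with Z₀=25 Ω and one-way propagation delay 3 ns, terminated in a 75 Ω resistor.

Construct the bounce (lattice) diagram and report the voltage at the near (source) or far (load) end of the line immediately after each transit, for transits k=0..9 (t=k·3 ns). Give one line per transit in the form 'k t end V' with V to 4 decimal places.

0 0 source 0.1538
1 3 load 0.2308
2 6 source 0.2959
3 9 load 0.3284
4 12 source 0.3559
5 15 load 0.3697
6 18 source 0.3814
7 21 load 0.3872
8 24 source 0.3921
9 27 load 0.3946

Γ_L=0.500000, Γ_S=0.846154; launch V₁=2·25/325=0.153846
k=0 src: V=0.1538
k=1 load: inc=0.153846, refl=0.153846·0.500000=0.0769; V=0.000000+0.153846+0.076923=0.2308
k=2 src: inc=0.076923, refl=0.076923·0.846154=0.0651; V=0.153846+0.076923+0.065089=0.2959
k=3 load: inc=0.065089, refl=0.065089·0.500000=0.0325; V=0.230769+0.065089+0.032544=0.3284
k=4 src: inc=0.032544, refl=0.032544·0.846154=0.0275; V=0.295858+0.032544+0.027538=0.3559
k=5 load: inc=0.027538, refl=0.027538·0.500000=0.0138; V=0.328402+0.027538+0.013769=0.3697
k=6 src: inc=0.013769, refl=0.013769·0.846154=0.0117; V=0.355940+0.013769+0.011651=0.3814
k=7 load: inc=0.011651, refl=0.011651·0.500000=0.0058; V=0.369709+0.011651+0.005825=0.3872
k=8 src: inc=0.005825, refl=0.005825·0.846154=0.0049; V=0.381359+0.005825+0.004929=0.3921
k=9 load: inc=0.004929, refl=0.004929·0.500000=0.0025; V=0.387184+0.004929+0.002465=0.3946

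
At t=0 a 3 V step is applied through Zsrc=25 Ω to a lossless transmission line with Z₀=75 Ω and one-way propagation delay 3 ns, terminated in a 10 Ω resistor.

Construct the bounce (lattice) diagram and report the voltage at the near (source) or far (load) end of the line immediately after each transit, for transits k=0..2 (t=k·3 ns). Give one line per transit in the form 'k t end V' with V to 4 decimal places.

0 0 source 2.2500
1 3 load 0.5294
2 6 source 1.3897

Γ_L=-0.764706, Γ_S=-0.500000; launch V₁=3·75/100=2.250000
k=0 src: V=2.2500
k=1 load: inc=2.250000, refl=2.250000·-0.764706=-1.7206; V=0.000000+2.250000+-1.720588=0.5294
k=2 src: inc=-1.720588, refl=-1.720588·-0.500000=0.8603; V=2.250000+-1.720588+0.860294=1.3897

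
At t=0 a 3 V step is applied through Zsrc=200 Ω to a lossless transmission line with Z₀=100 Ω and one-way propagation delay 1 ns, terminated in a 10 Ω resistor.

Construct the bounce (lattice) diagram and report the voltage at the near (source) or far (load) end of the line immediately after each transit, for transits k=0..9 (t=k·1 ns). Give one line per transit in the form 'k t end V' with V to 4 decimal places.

Γ_L=-0.818182, Γ_S=0.333333; launch V₁=3·100/300=1.000000
k=0 src: V=1.0000
k=1 load: inc=1.000000, refl=1.000000·-0.818182=-0.8182; V=0.000000+1.000000+-0.818182=0.1818
k=2 src: inc=-0.818182, refl=-0.818182·0.333333=-0.2727; V=1.000000+-0.818182+-0.272727=-0.0909
k=3 load: inc=-0.272727, refl=-0.272727·-0.818182=0.2231; V=0.181818+-0.272727+0.223140=0.1322
k=4 src: inc=0.223140, refl=0.223140·0.333333=0.0744; V=-0.090909+0.223140+0.074380=0.2066
k=5 load: inc=0.074380, refl=0.074380·-0.818182=-0.0609; V=0.132231+0.074380+-0.060856=0.1458
k=6 src: inc=-0.060856, refl=-0.060856·0.333333=-0.0203; V=0.206612+-0.060856+-0.020285=0.1255
k=7 load: inc=-0.020285, refl=-0.020285·-0.818182=0.0166; V=0.145755+-0.020285+0.016597=0.1421
k=8 src: inc=0.016597, refl=0.016597·0.333333=0.0055; V=0.125470+0.016597+0.005532=0.1476
k=9 load: inc=0.005532, refl=0.005532·-0.818182=-0.0045; V=0.142067+0.005532+-0.004527=0.1431

0 0 source 1.0000
1 1 load 0.1818
2 2 source -0.0909
3 3 load 0.1322
4 4 source 0.2066
5 5 load 0.1458
6 6 source 0.1255
7 7 load 0.1421
8 8 source 0.1476
9 9 load 0.1431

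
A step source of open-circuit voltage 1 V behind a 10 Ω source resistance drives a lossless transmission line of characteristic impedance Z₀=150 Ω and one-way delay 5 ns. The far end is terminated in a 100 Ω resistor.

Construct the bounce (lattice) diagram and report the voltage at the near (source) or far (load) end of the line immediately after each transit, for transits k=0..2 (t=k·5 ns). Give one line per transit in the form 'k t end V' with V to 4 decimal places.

Γ_L=-0.200000, Γ_S=-0.875000; launch V₁=1·150/160=0.937500
k=0 src: V=0.9375
k=1 load: inc=0.937500, refl=0.937500·-0.200000=-0.1875; V=0.000000+0.937500+-0.187500=0.7500
k=2 src: inc=-0.187500, refl=-0.187500·-0.875000=0.1641; V=0.937500+-0.187500+0.164062=0.9141

0 0 source 0.9375
1 5 load 0.7500
2 10 source 0.9141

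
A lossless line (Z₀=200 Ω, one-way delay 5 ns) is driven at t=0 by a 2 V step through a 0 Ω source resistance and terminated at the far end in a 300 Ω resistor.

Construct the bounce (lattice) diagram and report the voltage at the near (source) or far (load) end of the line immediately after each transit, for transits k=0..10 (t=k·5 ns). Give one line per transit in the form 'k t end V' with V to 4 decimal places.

0 0 source 2.0000
1 5 load 2.4000
2 10 source 2.0000
3 15 load 1.9200
4 20 source 2.0000
5 25 load 2.0160
6 30 source 2.0000
7 35 load 1.9968
8 40 source 2.0000
9 45 load 2.0006
10 50 source 2.0000

Γ_L=0.200000, Γ_S=-1.000000; launch V₁=2·200/200=2.000000
k=0 src: V=2.0000
k=1 load: inc=2.000000, refl=2.000000·0.200000=0.4000; V=0.000000+2.000000+0.400000=2.4000
k=2 src: inc=0.400000, refl=0.400000·-1.000000=-0.4000; V=2.000000+0.400000+-0.400000=2.0000
k=3 load: inc=-0.400000, refl=-0.400000·0.200000=-0.0800; V=2.400000+-0.400000+-0.080000=1.9200
k=4 src: inc=-0.080000, refl=-0.080000·-1.000000=0.0800; V=2.000000+-0.080000+0.080000=2.0000
k=5 load: inc=0.080000, refl=0.080000·0.200000=0.0160; V=1.920000+0.080000+0.016000=2.0160
k=6 src: inc=0.016000, refl=0.016000·-1.000000=-0.0160; V=2.000000+0.016000+-0.016000=2.0000
k=7 load: inc=-0.016000, refl=-0.016000·0.200000=-0.0032; V=2.016000+-0.016000+-0.003200=1.9968
k=8 src: inc=-0.003200, refl=-0.003200·-1.000000=0.0032; V=2.000000+-0.003200+0.003200=2.0000
k=9 load: inc=0.003200, refl=0.003200·0.200000=0.0006; V=1.996800+0.003200+0.000640=2.0006
k=10 src: inc=0.000640, refl=0.000640·-1.000000=-0.0006; V=2.000000+0.000640+-0.000640=2.0000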